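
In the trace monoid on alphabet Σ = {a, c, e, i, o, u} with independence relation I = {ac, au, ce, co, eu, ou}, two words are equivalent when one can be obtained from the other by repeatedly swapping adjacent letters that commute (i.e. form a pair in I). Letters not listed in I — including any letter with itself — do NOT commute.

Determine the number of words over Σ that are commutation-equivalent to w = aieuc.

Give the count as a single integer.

3

0(a) covers ∅
1(i) covers 0:a
2(e) covers 1:i
3(u) covers 1:i
4(c) covers 3:u
floor of heap: 0:a
completions by unplaced set U, small U first (add the entries for U minus each lowest piece of U):
  |U|=1: {2}:1  {4}:1
  |U|=2: {2,4}:2  {3,4}:1
  |U|=3: {2,3,4}:3
  start at 0(a): 3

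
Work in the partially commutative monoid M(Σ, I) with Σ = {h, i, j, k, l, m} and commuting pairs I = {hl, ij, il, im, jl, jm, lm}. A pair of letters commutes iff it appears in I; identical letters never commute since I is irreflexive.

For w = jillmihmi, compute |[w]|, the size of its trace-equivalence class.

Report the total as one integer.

864

#0=j has no predecessor
#1=i has no predecessor
#2=l has no predecessor
#3=l depends on [2:l]
#4=m has no predecessor
#5=i depends on [1:i]
#6=h depends on [0:j, 4:m, 5:i]
#7=m depends on [6:h]
#8=i depends on [6:h]
sources: [0:j, 1:i, 2:l, 4:m]
N(rest) = Σ N(rest − s) over sources s of rest; N(one piece) = 1:
  size 1 → [3]=1  [7]=1  [8]=1
  size 2 → [2,3]=1  [3,7]=2  [3,8]=2  [7,8]=2
  size 3 → [2,3,7]=3  [2,3,8]=3  [3,7,8]=6  [6,7,8]=2
  size 4 → [0,6,7,8]=2  [2,3,7,8]=12  [3,6,7,8]=8  [4,6,7,8]=2  [5,6,7,8]=2
  size 5 → [0,3,6,7,8]=10  [0,4,6,7,8]=4  [0,5,6,7,8]=4  [1,5,6,7,8]=2  [2,3,6,7,8]=20  [3,4,6,7,8]=10  [3,5,6,7,8]=10  [4,5,6,7,8]=4
  size 6 → [0,1,5,6,7,8]=6  [0,2,3,6,7,8]=30  [0,3,4,6,7,8]=24  [0,3,5,6,7,8]=24  [0,4,5,6,7,8]=12  [1,3,5,6,7,8]=12  [1,4,5,6,7,8]=6  [2,3,4,6,7,8]=30  [2,3,5,6,7,8]=30  [3,4,5,6,7,8]=24
  size 7 → [0,1,3,5,6,7,8]=42  [0,1,4,5,6,7,8]=24  [0,2,3,4,6,7,8]=84  [0,2,3,5,6,7,8]=84  [0,3,4,5,6,7,8]=84  [1,2,3,5,6,7,8]=42  [1,3,4,5,6,7,8]=42  [2,3,4,5,6,7,8]=84
  first=0(j) contributes 168
  first=1(i) contributes 336
  first=2(l) contributes 192
  first=4(m) contributes 168
|[w]| = 864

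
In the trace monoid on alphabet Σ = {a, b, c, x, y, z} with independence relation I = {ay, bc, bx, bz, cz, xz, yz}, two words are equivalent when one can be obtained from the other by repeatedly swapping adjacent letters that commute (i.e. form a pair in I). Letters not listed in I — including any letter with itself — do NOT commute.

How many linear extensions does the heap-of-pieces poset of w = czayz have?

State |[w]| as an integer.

7

0(c) covers ∅
1(z) covers ∅
2(a) covers 0:c, 1:z
3(y) covers 0:c
4(z) covers 2:a
floor of heap: 0:c, 1:z
completions by unplaced set U, small U first (add the entries for U minus each lowest piece of U):
  |U|=1: {3}:1  {4}:1
  |U|=2: {2,4}:1  {3,4}:2
  |U|=3: {1,2,4}:1  {2,3,4}:3
  start at 0(c): 4
  start at 1(z): 3
sum over floor = 7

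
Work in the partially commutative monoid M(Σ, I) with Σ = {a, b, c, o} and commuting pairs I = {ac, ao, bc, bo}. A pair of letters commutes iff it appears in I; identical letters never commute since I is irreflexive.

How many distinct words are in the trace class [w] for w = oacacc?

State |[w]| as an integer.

#0=o has no predecessor
#1=a has no predecessor
#2=c depends on [0:o]
#3=a depends on [1:a]
#4=c depends on [2:c]
#5=c depends on [4:c]
sources: [0:o, 1:a]
N(rest) = Σ N(rest − s) over sources s of rest; N(one piece) = 1:
  size 1 → [3]=1  [5]=1
  size 2 → [1,3]=1  [3,5]=2  [4,5]=1
  size 3 → [1,3,5]=3  [2,4,5]=1  [3,4,5]=3
  size 4 → [0,2,4,5]=1  [1,3,4,5]=6  [2,3,4,5]=4
  first=0(o) contributes 10
  first=1(a) contributes 5
|[w]| = 15

15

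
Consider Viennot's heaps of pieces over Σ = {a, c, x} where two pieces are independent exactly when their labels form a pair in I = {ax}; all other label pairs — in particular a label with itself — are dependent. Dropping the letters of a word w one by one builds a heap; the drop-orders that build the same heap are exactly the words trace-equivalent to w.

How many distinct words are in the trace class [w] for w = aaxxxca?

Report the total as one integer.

#0=a has no predecessor
#1=a depends on [0:a]
#2=x has no predecessor
#3=x depends on [2:x]
#4=x depends on [3:x]
#5=c depends on [1:a, 4:x]
#6=a depends on [5:c]
sources: [0:a, 2:x]
N(rest) = Σ N(rest − s) over sources s of rest; N(one piece) = 1:
  size 1 → [6]=1
  size 2 → [5,6]=1
  size 3 → [1,5,6]=1  [4,5,6]=1
  size 4 → [0,1,5,6]=1  [1,4,5,6]=2  [3,4,5,6]=1
  size 5 → [0,1,4,5,6]=3  [1,3,4,5,6]=3  [2,3,4,5,6]=1
  first=0(a) contributes 4
  first=2(x) contributes 6
|[w]| = 10

10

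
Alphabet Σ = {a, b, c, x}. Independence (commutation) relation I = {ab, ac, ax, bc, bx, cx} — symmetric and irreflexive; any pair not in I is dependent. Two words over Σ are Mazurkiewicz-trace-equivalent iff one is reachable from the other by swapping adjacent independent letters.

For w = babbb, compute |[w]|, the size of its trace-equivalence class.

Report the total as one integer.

#0=b has no predecessor
#1=a has no predecessor
#2=b depends on [0:b]
#3=b depends on [2:b]
#4=b depends on [3:b]
sources: [0:b, 1:a]
N(rest) = Σ N(rest − s) over sources s of rest; N(one piece) = 1:
  size 1 → [1]=1  [4]=1
  size 2 → [1,4]=2  [3,4]=1
  size 3 → [1,3,4]=3  [2,3,4]=1
  first=0(b) contributes 4
  first=1(a) contributes 1
|[w]| = 5

5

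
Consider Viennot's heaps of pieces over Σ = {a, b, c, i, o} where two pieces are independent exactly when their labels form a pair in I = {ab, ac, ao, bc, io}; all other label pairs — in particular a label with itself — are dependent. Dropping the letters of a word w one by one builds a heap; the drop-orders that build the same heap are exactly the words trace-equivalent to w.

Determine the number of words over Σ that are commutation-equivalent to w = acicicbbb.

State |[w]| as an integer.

8

0(a) covers ∅
1(c) covers ∅
2(i) covers 0:a, 1:c
3(c) covers 2:i
4(i) covers 3:c
5(c) covers 4:i
6(b) covers 4:i
7(b) covers 6:b
8(b) covers 7:b
floor of heap: 0:a, 1:c
completions by unplaced set U, small U first (add the entries for U minus each lowest piece of U):
  |U|=1: {5}:1  {8}:1
  |U|=2: {5,8}:2  {7,8}:1
  |U|=3: {5,7,8}:3  {6,7,8}:1
  |U|=4: {5,6,7,8}:4
  |U|=5: {4,5,6,7,8}:4
  |U|=6: {3,4,5,6,7,8}:4
  |U|=7: {2,3,4,5,6,7,8}:4
  start at 0(a): 4
  start at 1(c): 4
sum over floor = 8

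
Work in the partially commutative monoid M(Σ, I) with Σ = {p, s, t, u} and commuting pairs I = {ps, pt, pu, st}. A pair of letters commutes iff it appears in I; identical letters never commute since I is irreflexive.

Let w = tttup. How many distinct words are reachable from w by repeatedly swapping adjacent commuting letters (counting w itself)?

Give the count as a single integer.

5

#0=t has no predecessor
#1=t depends on [0:t]
#2=t depends on [1:t]
#3=u depends on [2:t]
#4=p has no predecessor
sources: [0:t, 4:p]
N(rest) = Σ N(rest − s) over sources s of rest; N(one piece) = 1:
  size 1 → [3]=1  [4]=1
  size 2 → [2,3]=1  [3,4]=2
  size 3 → [1,2,3]=1  [2,3,4]=3
  first=0(t) contributes 4
  first=4(p) contributes 1
|[w]| = 5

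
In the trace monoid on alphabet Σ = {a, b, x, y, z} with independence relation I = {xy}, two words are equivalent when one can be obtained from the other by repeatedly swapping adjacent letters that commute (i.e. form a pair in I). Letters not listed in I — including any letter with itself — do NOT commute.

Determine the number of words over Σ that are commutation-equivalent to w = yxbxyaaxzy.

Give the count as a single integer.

4

0(y) covers ∅
1(x) covers ∅
2(b) covers 0:y, 1:x
3(x) covers 2:b
4(y) covers 2:b
5(a) covers 3:x, 4:y
6(a) covers 5:a
7(x) covers 6:a
8(z) covers 7:x
9(y) covers 8:z
floor of heap: 0:y, 1:x
completions by unplaced set U, small U first (add the entries for U minus each lowest piece of U):
  |U|=1: {9}:1
  |U|=2: {8,9}:1
  |U|=3: {7,8,9}:1
  |U|=4: {6,7,8,9}:1
  |U|=5: {5,6,7,8,9}:1
  |U|=6: {3,5,6,7,8,9}:1  {4,5,6,7,8,9}:1
  |U|=7: {3,4,5,6,7,8,9}:2
  |U|=8: {2,3,4,5,6,7,8,9}:2
  start at 0(y): 2
  start at 1(x): 2
sum over floor = 4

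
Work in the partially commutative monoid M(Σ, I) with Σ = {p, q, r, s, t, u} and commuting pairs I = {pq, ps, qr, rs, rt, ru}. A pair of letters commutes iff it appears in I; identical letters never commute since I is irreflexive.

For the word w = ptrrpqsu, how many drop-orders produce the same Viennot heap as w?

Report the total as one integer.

#0=p has no predecessor
#1=t depends on [0:p]
#2=r depends on [0:p]
#3=r depends on [2:r]
#4=p depends on [1:t, 3:r]
#5=q depends on [1:t]
#6=s depends on [5:q]
#7=u depends on [4:p, 6:s]
sources: [0:p]
N(rest) = Σ N(rest − s) over sources s of rest; N(one piece) = 1:
  size 1 → [7]=1
  size 2 → [4,7]=1  [6,7]=1
  size 3 → [3,4,7]=1  [4,6,7]=2  [5,6,7]=1
  size 4 → [2,3,4,7]=1  [3,4,6,7]=3  [4,5,6,7]=3
  size 5 → [1,4,5,6,7]=3  [2,3,4,6,7]=4  [3,4,5,6,7]=6
  size 6 → [1,3,4,5,6,7]=9  [2,3,4,5,6,7]=10
  first=0(p) contributes 19

19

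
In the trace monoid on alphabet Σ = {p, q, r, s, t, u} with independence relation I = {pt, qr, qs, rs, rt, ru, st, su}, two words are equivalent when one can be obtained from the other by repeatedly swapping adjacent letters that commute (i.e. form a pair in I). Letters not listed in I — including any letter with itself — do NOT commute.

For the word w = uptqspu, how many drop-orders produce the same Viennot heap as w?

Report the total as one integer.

piece 0:u — minimal
piece 1:p rests on {0:u}
piece 2:t rests on {0:u}
piece 3:q rests on {1:p, 2:t}
piece 4:s rests on {1:p}
piece 5:p rests on {3:q, 4:s}
piece 6:u rests on {5:p}
minimal pieces: {0:u}
ways to finish when only these pieces remain (= sum over removing one remaining piece with nothing left below it):
  1 left: {6}→1
  2 left: {5,6}→1
  3 left: {3,5,6}→1  {4,5,6}→1
  4 left: {2,3,5,6}→1  {3,4,5,6}→2
  5 left: {1,3,4,5,6}→2  {2,3,4,5,6}→3
  placing 0:u first → 5 extensions

5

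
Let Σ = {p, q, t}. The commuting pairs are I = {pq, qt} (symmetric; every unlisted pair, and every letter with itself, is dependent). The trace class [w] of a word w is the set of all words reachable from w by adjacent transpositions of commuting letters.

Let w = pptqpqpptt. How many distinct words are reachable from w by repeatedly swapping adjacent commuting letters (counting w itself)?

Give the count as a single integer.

drop 0:p onto floor
drop 1:p onto {0:p}
drop 2:t onto {1:p}
drop 3:q onto floor
drop 4:p onto {2:t}
drop 5:q onto {3:q}
drop 6:p onto {4:p}
drop 7:p onto {6:p}
drop 8:t onto {7:p}
drop 9:t onto {8:t}
ground layer = {0:p, 3:q}
drop-orders for the pieces not yet dropped (sum over which currently-grounded one goes next):
  1 to go: {5} 1  {9} 1
  2 to go: {3,5} 1  {5,9} 2  {8,9} 1
  3 to go: {3,5,9} 3  {5,8,9} 3  {7,8,9} 1
  4 to go: {3,5,8,9} 6  {5,7,8,9} 4  {6,7,8,9} 1
  5 to go: {3,5,7,8,9} 10  {4,6,7,8,9} 1  {5,6,7,8,9} 5
  6 to go: {2,4,6,7,8,9} 1  {3,5,6,7,8,9} 15  {4,5,6,7,8,9} 6
  7 to go: {1,2,4,6,7,8,9} 1  {2,4,5,6,7,8,9} 7  {3,4,5,6,7,8,9} 21
  8 to go: {0,1,2,4,6,7,8,9} 1  {1,2,4,5,6,7,8,9} 8  {2,3,4,5,6,7,8,9} 28
  if 0:p drops first: 36 orders
  if 3:q drops first: 9 orders
heap linearizations: 45

45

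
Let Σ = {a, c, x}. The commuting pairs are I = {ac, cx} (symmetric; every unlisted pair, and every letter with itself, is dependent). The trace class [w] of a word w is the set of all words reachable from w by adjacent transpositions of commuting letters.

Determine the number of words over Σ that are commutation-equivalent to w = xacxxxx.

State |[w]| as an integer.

7

0(x) covers ∅
1(a) covers 0:x
2(c) covers ∅
3(x) covers 1:a
4(x) covers 3:x
5(x) covers 4:x
6(x) covers 5:x
floor of heap: 0:x, 2:c
completions by unplaced set U, small U first (add the entries for U minus each lowest piece of U):
  |U|=1: {2}:1  {6}:1
  |U|=2: {2,6}:2  {5,6}:1
  |U|=3: {2,5,6}:3  {4,5,6}:1
  |U|=4: {2,4,5,6}:4  {3,4,5,6}:1
  |U|=5: {1,3,4,5,6}:1  {2,3,4,5,6}:5
  start at 0(x): 6
  start at 2(c): 1
sum over floor = 7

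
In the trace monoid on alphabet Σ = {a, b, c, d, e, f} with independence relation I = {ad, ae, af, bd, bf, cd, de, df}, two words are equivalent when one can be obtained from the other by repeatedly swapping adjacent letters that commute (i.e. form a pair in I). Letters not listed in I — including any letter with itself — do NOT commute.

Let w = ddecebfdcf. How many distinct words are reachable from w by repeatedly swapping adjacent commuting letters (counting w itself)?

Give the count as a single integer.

240

piece 0:d — minimal
piece 1:d rests on {0:d}
piece 2:e — minimal
piece 3:c rests on {2:e}
piece 4:e rests on {3:c}
piece 5:b rests on {4:e}
piece 6:f rests on {4:e}
piece 7:d rests on {1:d}
piece 8:c rests on {5:b, 6:f}
piece 9:f rests on {8:c}
minimal pieces: {0:d, 2:e}
ways to finish when only these pieces remain (= sum over removing one remaining piece with nothing left below it):
  1 left: {7}→1  {9}→1
  2 left: {1,7}→1  {7,9}→2  {8,9}→1
  3 left: {0,1,7}→1  {1,7,9}→3  {5,8,9}→1  {6,8,9}→1  {7,8,9}→3
  4 left: {0,1,7,9}→4  {1,7,8,9}→6  {5,6,8,9}→2  {5,7,8,9}→4  {6,7,8,9}→4
  5 left: {0,1,7,8,9}→10  {1,5,7,8,9}→10  {1,6,7,8,9}→10  {4,5,6,8,9}→2  {5,6,7,8,9}→10
  6 left: {0,1,5,7,8,9}→20  {0,1,6,7,8,9}→20  {1,5,6,7,8,9}→30  {3,4,5,6,8,9}→2  {4,5,6,7,8,9}→12
  7 left: {0,1,5,6,7,8,9}→70  {1,4,5,6,7,8,9}→42  {2,3,4,5,6,8,9}→2  {3,4,5,6,7,8,9}→14
  8 left: {0,1,4,5,6,7,8,9}→112  {1,3,4,5,6,7,8,9}→56  {2,3,4,5,6,7,8,9}→16
  placing 0:d first → 72 extensions
  placing 2:e first → 168 extensions
total linear extensions = 240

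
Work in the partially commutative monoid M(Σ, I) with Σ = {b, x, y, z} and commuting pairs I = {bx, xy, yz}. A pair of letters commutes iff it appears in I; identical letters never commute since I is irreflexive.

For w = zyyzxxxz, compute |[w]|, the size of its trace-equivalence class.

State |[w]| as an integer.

piece 0:z — minimal
piece 1:y — minimal
piece 2:y rests on {1:y}
piece 3:z rests on {0:z}
piece 4:x rests on {3:z}
piece 5:x rests on {4:x}
piece 6:x rests on {5:x}
piece 7:z rests on {6:x}
minimal pieces: {0:z, 1:y}
ways to finish when only these pieces remain (= sum over removing one remaining piece with nothing left below it):
  1 left: {2}→1  {7}→1
  2 left: {1,2}→1  {2,7}→2  {6,7}→1
  3 left: {1,2,7}→3  {2,6,7}→3  {5,6,7}→1
  4 left: {1,2,6,7}→6  {2,5,6,7}→4  {4,5,6,7}→1
  5 left: {1,2,5,6,7}→10  {2,4,5,6,7}→5  {3,4,5,6,7}→1
  6 left: {0,3,4,5,6,7}→1  {1,2,4,5,6,7}→15  {2,3,4,5,6,7}→6
  placing 0:z first → 21 extensions
  placing 1:y first → 7 extensions
total linear extensions = 28

28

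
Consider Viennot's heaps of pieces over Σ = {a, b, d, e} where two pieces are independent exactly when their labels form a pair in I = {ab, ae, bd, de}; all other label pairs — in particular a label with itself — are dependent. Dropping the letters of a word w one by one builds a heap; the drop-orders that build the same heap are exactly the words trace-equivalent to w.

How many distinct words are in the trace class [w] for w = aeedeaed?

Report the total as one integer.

piece 0:a — minimal
piece 1:e — minimal
piece 2:e rests on {1:e}
piece 3:d rests on {0:a}
piece 4:e rests on {2:e}
piece 5:a rests on {3:d}
piece 6:e rests on {4:e}
piece 7:d rests on {5:a}
minimal pieces: {0:a, 1:e}
ways to finish when only these pieces remain (= sum over removing one remaining piece with nothing left below it):
  1 left: {6}→1  {7}→1
  2 left: {4,6}→1  {5,7}→1  {6,7}→2
  3 left: {2,4,6}→1  {3,5,7}→1  {4,6,7}→3  {5,6,7}→3
  4 left: {0,3,5,7}→1  {1,2,4,6}→1  {2,4,6,7}→4  {3,5,6,7}→4  {4,5,6,7}→6
  5 left: {0,3,5,6,7}→5  {1,2,4,6,7}→5  {2,4,5,6,7}→10  {3,4,5,6,7}→10
  6 left: {0,3,4,5,6,7}→15  {1,2,4,5,6,7}→15  {2,3,4,5,6,7}→20
  placing 0:a first → 35 extensions
  placing 1:e first → 35 extensions
total linear extensions = 70

70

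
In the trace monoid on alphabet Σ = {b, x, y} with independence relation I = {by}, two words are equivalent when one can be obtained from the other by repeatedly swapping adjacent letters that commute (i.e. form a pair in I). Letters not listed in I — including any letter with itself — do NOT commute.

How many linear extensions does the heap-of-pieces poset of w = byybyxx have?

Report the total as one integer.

drop 0:b onto floor
drop 1:y onto floor
drop 2:y onto {1:y}
drop 3:b onto {0:b}
drop 4:y onto {2:y}
drop 5:x onto {3:b, 4:y}
drop 6:x onto {5:x}
ground layer = {0:b, 1:y}
drop-orders for the pieces not yet dropped (sum over which currently-grounded one goes next):
  1 to go: {6} 1
  2 to go: {5,6} 1
  3 to go: {3,5,6} 1  {4,5,6} 1
  4 to go: {0,3,5,6} 1  {2,4,5,6} 1  {3,4,5,6} 2
  5 to go: {0,3,4,5,6} 3  {1,2,4,5,6} 1  {2,3,4,5,6} 3
  if 0:b drops first: 4 orders
  if 1:y drops first: 6 orders
heap linearizations: 10

10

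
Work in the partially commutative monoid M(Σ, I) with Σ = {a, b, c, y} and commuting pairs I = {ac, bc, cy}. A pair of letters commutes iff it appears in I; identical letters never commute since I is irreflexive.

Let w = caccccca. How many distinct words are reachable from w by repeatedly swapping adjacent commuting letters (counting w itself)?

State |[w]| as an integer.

#0=c has no predecessor
#1=a has no predecessor
#2=c depends on [0:c]
#3=c depends on [2:c]
#4=c depends on [3:c]
#5=c depends on [4:c]
#6=c depends on [5:c]
#7=a depends on [1:a]
sources: [0:c, 1:a]
N(rest) = Σ N(rest − s) over sources s of rest; N(one piece) = 1:
  size 1 → [6]=1  [7]=1
  size 2 → [1,7]=1  [5,6]=1  [6,7]=2
  size 3 → [1,6,7]=3  [4,5,6]=1  [5,6,7]=3
  size 4 → [1,5,6,7]=6  [3,4,5,6]=1  [4,5,6,7]=4
  size 5 → [1,4,5,6,7]=10  [2,3,4,5,6]=1  [3,4,5,6,7]=5
  size 6 → [0,2,3,4,5,6]=1  [1,3,4,5,6,7]=15  [2,3,4,5,6,7]=6
  first=0(c) contributes 21
  first=1(a) contributes 7
|[w]| = 28

28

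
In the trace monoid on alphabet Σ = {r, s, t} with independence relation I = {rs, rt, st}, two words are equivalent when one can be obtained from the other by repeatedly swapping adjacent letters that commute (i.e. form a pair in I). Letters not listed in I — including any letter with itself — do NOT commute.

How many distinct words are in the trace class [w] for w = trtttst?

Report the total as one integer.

#0=t has no predecessor
#1=r has no predecessor
#2=t depends on [0:t]
#3=t depends on [2:t]
#4=t depends on [3:t]
#5=s has no predecessor
#6=t depends on [4:t]
sources: [0:t, 1:r, 5:s]
N(rest) = Σ N(rest − s) over sources s of rest; N(one piece) = 1:
  size 1 → [1]=1  [5]=1  [6]=1
  size 2 → [1,5]=2  [1,6]=2  [4,6]=1  [5,6]=2
  size 3 → [1,4,6]=3  [1,5,6]=6  [3,4,6]=1  [4,5,6]=3
  size 4 → [1,3,4,6]=4  [1,4,5,6]=12  [2,3,4,6]=1  [3,4,5,6]=4
  size 5 → [0,2,3,4,6]=1  [1,2,3,4,6]=5  [1,3,4,5,6]=20  [2,3,4,5,6]=5
  first=0(t) contributes 30
  first=1(r) contributes 6
  first=5(s) contributes 6
|[w]| = 42

42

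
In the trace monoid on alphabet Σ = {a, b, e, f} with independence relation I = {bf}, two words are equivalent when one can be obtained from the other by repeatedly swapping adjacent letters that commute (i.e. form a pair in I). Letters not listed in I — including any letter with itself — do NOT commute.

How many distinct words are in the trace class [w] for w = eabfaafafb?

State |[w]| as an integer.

piece 0:e — minimal
piece 1:a rests on {0:e}
piece 2:b rests on {1:a}
piece 3:f rests on {1:a}
piece 4:a rests on {2:b, 3:f}
piece 5:a rests on {4:a}
piece 6:f rests on {5:a}
piece 7:a rests on {6:f}
piece 8:f rests on {7:a}
piece 9:b rests on {7:a}
minimal pieces: {0:e}
ways to finish when only these pieces remain (= sum over removing one remaining piece with nothing left below it):
  1 left: {8}→1  {9}→1
  2 left: {8,9}→2
  3 left: {7,8,9}→2
  4 left: {6,7,8,9}→2
  5 left: {5,6,7,8,9}→2
  6 left: {4,5,6,7,8,9}→2
  7 left: {2,4,5,6,7,8,9}→2  {3,4,5,6,7,8,9}→2
  8 left: {2,3,4,5,6,7,8,9}→4
  placing 0:e first → 4 extensions

4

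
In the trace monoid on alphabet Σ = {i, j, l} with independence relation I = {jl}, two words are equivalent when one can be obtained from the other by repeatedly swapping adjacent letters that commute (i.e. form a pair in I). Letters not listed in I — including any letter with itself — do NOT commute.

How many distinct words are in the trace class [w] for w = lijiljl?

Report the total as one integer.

drop 0:l onto floor
drop 1:i onto {0:l}
drop 2:j onto {1:i}
drop 3:i onto {2:j}
drop 4:l onto {3:i}
drop 5:j onto {3:i}
drop 6:l onto {4:l}
ground layer = {0:l}
drop-orders for the pieces not yet dropped (sum over which currently-grounded one goes next):
  1 to go: {5} 1  {6} 1
  2 to go: {4,6} 1  {5,6} 2
  3 to go: {4,5,6} 3
  4 to go: {3,4,5,6} 3
  5 to go: {2,3,4,5,6} 3
  if 0:l drops first: 3 orders

3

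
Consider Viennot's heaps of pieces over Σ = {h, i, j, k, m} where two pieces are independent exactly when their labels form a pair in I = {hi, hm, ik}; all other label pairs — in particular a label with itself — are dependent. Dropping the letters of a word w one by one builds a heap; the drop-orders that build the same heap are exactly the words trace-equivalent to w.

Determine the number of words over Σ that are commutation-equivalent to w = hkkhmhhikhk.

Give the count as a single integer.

0(h) covers ∅
1(k) covers 0:h
2(k) covers 1:k
3(h) covers 2:k
4(m) covers 2:k
5(h) covers 3:h
6(h) covers 5:h
7(i) covers 4:m
8(k) covers 4:m, 6:h
9(h) covers 8:k
10(k) covers 9:h
floor of heap: 0:h
completions by unplaced set U, small U first (add the entries for U minus each lowest piece of U):
  |U|=1: {7}:1  {10}:1
  |U|=2: {7,10}:2  {9,10}:1
  |U|=3: {7,9,10}:3  {8,9,10}:1
  |U|=4: {6,8,9,10}:1  {7,8,9,10}:4
  |U|=5: {4,7,8,9,10}:4  {5,6,8,9,10}:1  {6,7,8,9,10}:5
  |U|=6: {3,5,6,8,9,10}:1  {4,6,7,8,9,10}:9  {5,6,7,8,9,10}:6
  |U|=7: {3,5,6,7,8,9,10}:7  {4,5,6,7,8,9,10}:15
  |U|=8: {3,4,5,6,7,8,9,10}:22
  |U|=9: {2,3,4,5,6,7,8,9,10}:22
  start at 0(h): 22

22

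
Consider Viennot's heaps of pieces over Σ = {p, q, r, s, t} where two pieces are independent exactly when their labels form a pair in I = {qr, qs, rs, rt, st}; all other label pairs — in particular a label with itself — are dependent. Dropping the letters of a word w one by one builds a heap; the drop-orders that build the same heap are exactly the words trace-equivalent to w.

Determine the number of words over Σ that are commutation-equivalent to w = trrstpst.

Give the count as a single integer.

drop 0:t onto floor
drop 1:r onto floor
drop 2:r onto {1:r}
drop 3:s onto floor
drop 4:t onto {0:t}
drop 5:p onto {2:r, 3:s, 4:t}
drop 6:s onto {5:p}
drop 7:t onto {5:p}
ground layer = {0:t, 1:r, 3:s}
drop-orders for the pieces not yet dropped (sum over which currently-grounded one goes next):
  1 to go: {6} 1  {7} 1
  2 to go: {6,7} 2
  3 to go: {5,6,7} 2
  4 to go: {2,5,6,7} 2  {3,5,6,7} 2  {4,5,6,7} 2
  5 to go: {0,4,5,6,7} 2  {1,2,5,6,7} 2  {2,3,5,6,7} 4  {2,4,5,6,7} 4  {3,4,5,6,7} 4
  6 to go: {0,2,4,5,6,7} 6  {0,3,4,5,6,7} 6  {1,2,3,5,6,7} 6  {1,2,4,5,6,7} 6  {2,3,4,5,6,7} 12
  if 0:t drops first: 24 orders
  if 1:r drops first: 24 orders
  if 3:s drops first: 12 orders
heap linearizations: 60

60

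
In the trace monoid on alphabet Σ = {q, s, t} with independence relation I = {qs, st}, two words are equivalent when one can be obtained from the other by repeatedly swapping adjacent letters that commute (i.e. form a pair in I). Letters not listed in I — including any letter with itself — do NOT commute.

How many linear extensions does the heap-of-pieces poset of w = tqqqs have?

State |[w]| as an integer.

5

piece 0:t — minimal
piece 1:q rests on {0:t}
piece 2:q rests on {1:q}
piece 3:q rests on {2:q}
piece 4:s — minimal
minimal pieces: {0:t, 4:s}
ways to finish when only these pieces remain (= sum over removing one remaining piece with nothing left below it):
  1 left: {3}→1  {4}→1
  2 left: {2,3}→1  {3,4}→2
  3 left: {1,2,3}→1  {2,3,4}→3
  placing 0:t first → 4 extensions
  placing 4:s first → 1 extensions
total linear extensions = 5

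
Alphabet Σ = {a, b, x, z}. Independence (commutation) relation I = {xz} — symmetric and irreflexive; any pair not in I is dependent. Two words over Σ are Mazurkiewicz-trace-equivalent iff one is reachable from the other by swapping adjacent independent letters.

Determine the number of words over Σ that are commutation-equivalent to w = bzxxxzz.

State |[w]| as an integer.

drop 0:b onto floor
drop 1:z onto {0:b}
drop 2:x onto {0:b}
drop 3:x onto {2:x}
drop 4:x onto {3:x}
drop 5:z onto {1:z}
drop 6:z onto {5:z}
ground layer = {0:b}
drop-orders for the pieces not yet dropped (sum over which currently-grounded one goes next):
  1 to go: {4} 1  {6} 1
  2 to go: {3,4} 1  {4,6} 2  {5,6} 1
  3 to go: {1,5,6} 1  {2,3,4} 1  {3,4,6} 3  {4,5,6} 3
  4 to go: {1,4,5,6} 4  {2,3,4,6} 4  {3,4,5,6} 6
  5 to go: {1,3,4,5,6} 10  {2,3,4,5,6} 10
  if 0:b drops first: 20 orders

20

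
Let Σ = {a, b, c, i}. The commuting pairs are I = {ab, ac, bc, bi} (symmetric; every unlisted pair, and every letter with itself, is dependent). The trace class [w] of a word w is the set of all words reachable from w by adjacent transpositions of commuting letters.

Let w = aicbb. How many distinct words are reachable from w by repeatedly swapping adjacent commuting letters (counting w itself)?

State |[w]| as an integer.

drop 0:a onto floor
drop 1:i onto {0:a}
drop 2:c onto {1:i}
drop 3:b onto floor
drop 4:b onto {3:b}
ground layer = {0:a, 3:b}
drop-orders for the pieces not yet dropped (sum over which currently-grounded one goes next):
  1 to go: {2} 1  {4} 1
  2 to go: {1,2} 1  {2,4} 2  {3,4} 1
  3 to go: {0,1,2} 1  {1,2,4} 3  {2,3,4} 3
  if 0:a drops first: 6 orders
  if 3:b drops first: 4 orders
heap linearizations: 10

10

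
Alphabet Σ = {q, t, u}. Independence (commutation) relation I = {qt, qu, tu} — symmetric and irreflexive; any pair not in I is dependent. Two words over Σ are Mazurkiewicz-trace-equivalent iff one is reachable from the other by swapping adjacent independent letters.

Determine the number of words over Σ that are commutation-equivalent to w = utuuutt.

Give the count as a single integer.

drop 0:u onto floor
drop 1:t onto floor
drop 2:u onto {0:u}
drop 3:u onto {2:u}
drop 4:u onto {3:u}
drop 5:t onto {1:t}
drop 6:t onto {5:t}
ground layer = {0:u, 1:t}
drop-orders for the pieces not yet dropped (sum over which currently-grounded one goes next):
  1 to go: {4} 1  {6} 1
  2 to go: {3,4} 1  {4,6} 2  {5,6} 1
  3 to go: {1,5,6} 1  {2,3,4} 1  {3,4,6} 3  {4,5,6} 3
  4 to go: {0,2,3,4} 1  {1,4,5,6} 4  {2,3,4,6} 4  {3,4,5,6} 6
  5 to go: {0,2,3,4,6} 5  {1,3,4,5,6} 10  {2,3,4,5,6} 10
  if 0:u drops first: 20 orders
  if 1:t drops first: 15 orders
heap linearizations: 35

35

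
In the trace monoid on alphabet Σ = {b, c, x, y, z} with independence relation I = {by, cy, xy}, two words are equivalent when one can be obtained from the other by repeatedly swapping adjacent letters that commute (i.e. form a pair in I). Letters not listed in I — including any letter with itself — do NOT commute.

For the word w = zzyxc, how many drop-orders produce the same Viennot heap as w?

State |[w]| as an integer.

piece 0:z — minimal
piece 1:z rests on {0:z}
piece 2:y rests on {1:z}
piece 3:x rests on {1:z}
piece 4:c rests on {3:x}
minimal pieces: {0:z}
ways to finish when only these pieces remain (= sum over removing one remaining piece with nothing left below it):
  1 left: {2}→1  {4}→1
  2 left: {2,4}→2  {3,4}→1
  3 left: {2,3,4}→3
  placing 0:z first → 3 extensions

3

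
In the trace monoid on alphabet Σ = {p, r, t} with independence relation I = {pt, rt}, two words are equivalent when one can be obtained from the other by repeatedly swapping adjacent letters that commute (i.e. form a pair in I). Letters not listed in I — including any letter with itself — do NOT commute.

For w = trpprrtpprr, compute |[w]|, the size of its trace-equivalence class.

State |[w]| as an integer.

0(t) covers ∅
1(r) covers ∅
2(p) covers 1:r
3(p) covers 2:p
4(r) covers 3:p
5(r) covers 4:r
6(t) covers 0:t
7(p) covers 5:r
8(p) covers 7:p
9(r) covers 8:p
10(r) covers 9:r
floor of heap: 0:t, 1:r
completions by unplaced set U, small U first (add the entries for U minus each lowest piece of U):
  |U|=1: {6}:1  {10}:1
  |U|=2: {0,6}:1  {6,10}:2  {9,10}:1
  |U|=3: {0,6,10}:3  {6,9,10}:3  {8,9,10}:1
  |U|=4: {0,6,9,10}:6  {6,8,9,10}:4  {7,8,9,10}:1
  |U|=5: {0,6,8,9,10}:10  {5,7,8,9,10}:1  {6,7,8,9,10}:5
  |U|=6: {0,6,7,8,9,10}:15  {4,5,7,8,9,10}:1  {5,6,7,8,9,10}:6
  |U|=7: {0,5,6,7,8,9,10}:21  {3,4,5,7,8,9,10}:1  {4,5,6,7,8,9,10}:7
  |U|=8: {0,4,5,6,7,8,9,10}:28  {2,3,4,5,7,8,9,10}:1  {3,4,5,6,7,8,9,10}:8
  |U|=9: {0,3,4,5,6,7,8,9,10}:36  {1,2,3,4,5,7,8,9,10}:1  {2,3,4,5,6,7,8,9,10}:9
  start at 0(t): 10
  start at 1(r): 45
sum over floor = 55

55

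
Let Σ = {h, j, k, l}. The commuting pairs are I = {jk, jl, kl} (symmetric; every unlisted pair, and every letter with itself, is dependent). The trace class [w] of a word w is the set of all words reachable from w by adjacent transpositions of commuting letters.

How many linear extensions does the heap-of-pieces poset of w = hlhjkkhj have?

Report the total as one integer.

3

piece 0:h — minimal
piece 1:l rests on {0:h}
piece 2:h rests on {1:l}
piece 3:j rests on {2:h}
piece 4:k rests on {2:h}
piece 5:k rests on {4:k}
piece 6:h rests on {3:j, 5:k}
piece 7:j rests on {6:h}
minimal pieces: {0:h}
ways to finish when only these pieces remain (= sum over removing one remaining piece with nothing left below it):
  1 left: {7}→1
  2 left: {6,7}→1
  3 left: {3,6,7}→1  {5,6,7}→1
  4 left: {3,5,6,7}→2  {4,5,6,7}→1
  5 left: {3,4,5,6,7}→3
  6 left: {2,3,4,5,6,7}→3
  placing 0:h first → 3 extensions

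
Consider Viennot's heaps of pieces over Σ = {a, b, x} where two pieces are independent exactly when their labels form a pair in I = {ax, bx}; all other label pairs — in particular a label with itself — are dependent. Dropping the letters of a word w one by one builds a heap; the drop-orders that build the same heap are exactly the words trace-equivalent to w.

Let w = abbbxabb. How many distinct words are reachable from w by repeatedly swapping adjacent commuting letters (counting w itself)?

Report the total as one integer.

8

0(a) covers ∅
1(b) covers 0:a
2(b) covers 1:b
3(b) covers 2:b
4(x) covers ∅
5(a) covers 3:b
6(b) covers 5:a
7(b) covers 6:b
floor of heap: 0:a, 4:x
completions by unplaced set U, small U first (add the entries for U minus each lowest piece of U):
  |U|=1: {4}:1  {7}:1
  |U|=2: {4,7}:2  {6,7}:1
  |U|=3: {4,6,7}:3  {5,6,7}:1
  |U|=4: {3,5,6,7}:1  {4,5,6,7}:4
  |U|=5: {2,3,5,6,7}:1  {3,4,5,6,7}:5
  |U|=6: {1,2,3,5,6,7}:1  {2,3,4,5,6,7}:6
  start at 0(a): 7
  start at 4(x): 1
sum over floor = 8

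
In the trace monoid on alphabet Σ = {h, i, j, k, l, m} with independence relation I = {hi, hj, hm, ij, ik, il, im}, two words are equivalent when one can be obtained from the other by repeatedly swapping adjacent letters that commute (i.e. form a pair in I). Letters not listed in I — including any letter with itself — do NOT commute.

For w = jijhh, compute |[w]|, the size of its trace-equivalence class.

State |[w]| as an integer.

30

piece 0:j — minimal
piece 1:i — minimal
piece 2:j rests on {0:j}
piece 3:h — minimal
piece 4:h rests on {3:h}
minimal pieces: {0:j, 1:i, 3:h}
ways to finish when only these pieces remain (= sum over removing one remaining piece with nothing left below it):
  1 left: {1}→1  {2}→1  {4}→1
  2 left: {0,2}→1  {1,2}→2  {1,4}→2  {2,4}→2  {3,4}→1
  3 left: {0,1,2}→3  {0,2,4}→3  {1,2,4}→6  {1,3,4}→3  {2,3,4}→3
  placing 0:j first → 12 extensions
  placing 1:i first → 6 extensions
  placing 3:h first → 12 extensions
total linear extensions = 30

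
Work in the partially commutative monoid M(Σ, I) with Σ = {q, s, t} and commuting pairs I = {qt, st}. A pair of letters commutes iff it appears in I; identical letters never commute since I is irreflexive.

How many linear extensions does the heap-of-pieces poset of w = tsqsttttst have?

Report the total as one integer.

210

0(t) covers ∅
1(s) covers ∅
2(q) covers 1:s
3(s) covers 2:q
4(t) covers 0:t
5(t) covers 4:t
6(t) covers 5:t
7(t) covers 6:t
8(s) covers 3:s
9(t) covers 7:t
floor of heap: 0:t, 1:s
completions by unplaced set U, small U first (add the entries for U minus each lowest piece of U):
  |U|=1: {8}:1  {9}:1
  |U|=2: {3,8}:1  {7,9}:1  {8,9}:2
  |U|=3: {2,3,8}:1  {3,8,9}:3  {6,7,9}:1  {7,8,9}:3
  |U|=4: {1,2,3,8}:1  {2,3,8,9}:4  {3,7,8,9}:6  {5,6,7,9}:1  {6,7,8,9}:4
  |U|=5: {1,2,3,8,9}:5  {2,3,7,8,9}:10  {3,6,7,8,9}:10  {4,5,6,7,9}:1  {5,6,7,8,9}:5
  |U|=6: {0,4,5,6,7,9}:1  {1,2,3,7,8,9}:15  {2,3,6,7,8,9}:20  {3,5,6,7,8,9}:15  {4,5,6,7,8,9}:6
  |U|=7: {0,4,5,6,7,8,9}:7  {1,2,3,6,7,8,9}:35  {2,3,5,6,7,8,9}:35  {3,4,5,6,7,8,9}:21
  |U|=8: {0,3,4,5,6,7,8,9}:28  {1,2,3,5,6,7,8,9}:70  {2,3,4,5,6,7,8,9}:56
  start at 0(t): 126
  start at 1(s): 84
sum over floor = 210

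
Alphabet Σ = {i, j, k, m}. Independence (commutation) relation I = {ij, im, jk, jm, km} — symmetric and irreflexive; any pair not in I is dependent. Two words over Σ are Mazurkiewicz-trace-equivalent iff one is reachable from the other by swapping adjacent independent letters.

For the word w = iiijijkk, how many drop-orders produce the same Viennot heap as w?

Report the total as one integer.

drop 0:i onto floor
drop 1:i onto {0:i}
drop 2:i onto {1:i}
drop 3:j onto floor
drop 4:i onto {2:i}
drop 5:j onto {3:j}
drop 6:k onto {4:i}
drop 7:k onto {6:k}
ground layer = {0:i, 3:j}
drop-orders for the pieces not yet dropped (sum over which currently-grounded one goes next):
  1 to go: {5} 1  {7} 1
  2 to go: {3,5} 1  {5,7} 2  {6,7} 1
  3 to go: {3,5,7} 3  {4,6,7} 1  {5,6,7} 3
  4 to go: {2,4,6,7} 1  {3,5,6,7} 6  {4,5,6,7} 4
  5 to go: {1,2,4,6,7} 1  {2,4,5,6,7} 5  {3,4,5,6,7} 10
  6 to go: {0,1,2,4,6,7} 1  {1,2,4,5,6,7} 6  {2,3,4,5,6,7} 15
  if 0:i drops first: 21 orders
  if 3:j drops first: 7 orders
heap linearizations: 28

28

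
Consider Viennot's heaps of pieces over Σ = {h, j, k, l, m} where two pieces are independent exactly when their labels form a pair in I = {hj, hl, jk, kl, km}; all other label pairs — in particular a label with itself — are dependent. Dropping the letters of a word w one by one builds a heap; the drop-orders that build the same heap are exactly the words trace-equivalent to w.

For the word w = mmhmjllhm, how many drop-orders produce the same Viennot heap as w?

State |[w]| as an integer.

drop 0:m onto floor
drop 1:m onto {0:m}
drop 2:h onto {1:m}
drop 3:m onto {2:h}
drop 4:j onto {3:m}
drop 5:l onto {4:j}
drop 6:l onto {5:l}
drop 7:h onto {3:m}
drop 8:m onto {6:l, 7:h}
ground layer = {0:m}
drop-orders for the pieces not yet dropped (sum over which currently-grounded one goes next):
  1 to go: {8} 1
  2 to go: {6,8} 1  {7,8} 1
  3 to go: {5,6,8} 1  {6,7,8} 2
  4 to go: {4,5,6,8} 1  {5,6,7,8} 3
  5 to go: {4,5,6,7,8} 4
  6 to go: {3,4,5,6,7,8} 4
  7 to go: {2,3,4,5,6,7,8} 4
  if 0:m drops first: 4 orders

4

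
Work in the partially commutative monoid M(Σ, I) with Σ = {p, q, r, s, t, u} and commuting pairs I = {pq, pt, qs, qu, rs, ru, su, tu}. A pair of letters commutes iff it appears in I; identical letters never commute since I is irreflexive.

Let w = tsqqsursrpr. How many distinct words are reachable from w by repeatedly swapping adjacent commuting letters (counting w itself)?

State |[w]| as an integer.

315

#0=t has no predecessor
#1=s depends on [0:t]
#2=q depends on [0:t]
#3=q depends on [2:q]
#4=s depends on [1:s]
#5=u has no predecessor
#6=r depends on [3:q]
#7=s depends on [4:s]
#8=r depends on [6:r]
#9=p depends on [5:u, 7:s, 8:r]
#10=r depends on [9:p]
sources: [0:t, 5:u]
N(rest) = Σ N(rest − s) over sources s of rest; N(one piece) = 1:
  size 1 → [10]=1
  size 2 → [9,10]=1
  size 3 → [5,9,10]=1  [7,9,10]=1  [8,9,10]=1
  size 4 → [4,7,9,10]=1  [5,7,9,10]=2  [5,8,9,10]=2  [6,8,9,10]=1  [7,8,9,10]=2
  size 5 → [1,4,7,9,10]=1  [3,6,8,9,10]=1  [4,5,7,9,10]=3  [4,7,8,9,10]=3  [5,6,8,9,10]=3  [5,7,8,9,10]=6  [6,7,8,9,10]=3
  size 6 → [1,4,5,7,9,10]=4  [1,4,7,8,9,10]=4  [2,3,6,8,9,10]=1  [3,5,6,8,9,10]=4  [3,6,7,8,9,10]=4  [4,5,7,8,9,10]=12  [4,6,7,8,9,10]=6  [5,6,7,8,9,10]=12
  size 7 → [1,4,5,7,8,9,10]=20  [1,4,6,7,8,9,10]=10  [2,3,5,6,8,9,10]=5  [2,3,6,7,8,9,10]=5  [3,4,6,7,8,9,10]=10  [3,5,6,7,8,9,10]=20  [4,5,6,7,8,9,10]=30
  size 8 → [1,3,4,6,7,8,9,10]=20  [1,4,5,6,7,8,9,10]=60  [2,3,4,6,7,8,9,10]=15  [2,3,5,6,7,8,9,10]=30  [3,4,5,6,7,8,9,10]=60
  size 9 → [1,2,3,4,6,7,8,9,10]=35  [1,3,4,5,6,7,8,9,10]=140  [2,3,4,5,6,7,8,9,10]=105
  first=0(t) contributes 280
  first=5(u) contributes 35
|[w]| = 315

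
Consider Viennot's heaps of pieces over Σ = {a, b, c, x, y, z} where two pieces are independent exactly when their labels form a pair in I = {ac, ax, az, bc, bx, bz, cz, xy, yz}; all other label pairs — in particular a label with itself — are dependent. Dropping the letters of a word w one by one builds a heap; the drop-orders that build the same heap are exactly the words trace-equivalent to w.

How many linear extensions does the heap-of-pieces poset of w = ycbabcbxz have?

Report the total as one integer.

70

piece 0:y — minimal
piece 1:c rests on {0:y}
piece 2:b rests on {0:y}
piece 3:a rests on {2:b}
piece 4:b rests on {3:a}
piece 5:c rests on {1:c}
piece 6:b rests on {4:b}
piece 7:x rests on {5:c}
piece 8:z rests on {7:x}
minimal pieces: {0:y}
ways to finish when only these pieces remain (= sum over removing one remaining piece with nothing left below it):
  1 left: {6}→1  {8}→1
  2 left: {4,6}→1  {6,8}→2  {7,8}→1
  3 left: {3,4,6}→1  {4,6,8}→3  {5,7,8}→1  {6,7,8}→3
  4 left: {1,5,7,8}→1  {2,3,4,6}→1  {3,4,6,8}→4  {4,6,7,8}→6  {5,6,7,8}→4
  5 left: {1,5,6,7,8}→5  {2,3,4,6,8}→5  {3,4,6,7,8}→10  {4,5,6,7,8}→10
  6 left: {1,4,5,6,7,8}→15  {2,3,4,6,7,8}→15  {3,4,5,6,7,8}→20
  7 left: {1,3,4,5,6,7,8}→35  {2,3,4,5,6,7,8}→35
  placing 0:y first → 70 extensions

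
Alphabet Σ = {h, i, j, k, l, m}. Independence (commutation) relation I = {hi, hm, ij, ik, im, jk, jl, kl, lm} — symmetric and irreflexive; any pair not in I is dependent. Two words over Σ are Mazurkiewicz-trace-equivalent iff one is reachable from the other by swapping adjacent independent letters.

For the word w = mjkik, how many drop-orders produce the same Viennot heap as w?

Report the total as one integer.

drop 0:m onto floor
drop 1:j onto {0:m}
drop 2:k onto {0:m}
drop 3:i onto floor
drop 4:k onto {2:k}
ground layer = {0:m, 3:i}
drop-orders for the pieces not yet dropped (sum over which currently-grounded one goes next):
  1 to go: {1} 1  {3} 1  {4} 1
  2 to go: {1,3} 2  {1,4} 2  {2,4} 1  {3,4} 2
  3 to go: {1,2,4} 3  {1,3,4} 6  {2,3,4} 3
  if 0:m drops first: 12 orders
  if 3:i drops first: 3 orders
heap linearizations: 15

15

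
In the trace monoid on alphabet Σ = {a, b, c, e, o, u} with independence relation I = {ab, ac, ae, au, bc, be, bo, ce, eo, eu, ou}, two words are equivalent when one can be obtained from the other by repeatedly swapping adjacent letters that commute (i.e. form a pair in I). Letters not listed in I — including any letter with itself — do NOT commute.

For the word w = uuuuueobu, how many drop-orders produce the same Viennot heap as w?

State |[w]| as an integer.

72

piece 0:u — minimal
piece 1:u rests on {0:u}
piece 2:u rests on {1:u}
piece 3:u rests on {2:u}
piece 4:u rests on {3:u}
piece 5:e — minimal
piece 6:o — minimal
piece 7:b rests on {4:u}
piece 8:u rests on {7:b}
minimal pieces: {0:u, 5:e, 6:o}
ways to finish when only these pieces remain (= sum over removing one remaining piece with nothing left below it):
  1 left: {5}→1  {6}→1  {8}→1
  2 left: {5,6}→2  {5,8}→2  {6,8}→2  {7,8}→1
  3 left: {4,7,8}→1  {5,6,8}→6  {5,7,8}→3  {6,7,8}→3
  4 left: {3,4,7,8}→1  {4,5,7,8}→4  {4,6,7,8}→4  {5,6,7,8}→12
  5 left: {2,3,4,7,8}→1  {3,4,5,7,8}→5  {3,4,6,7,8}→5  {4,5,6,7,8}→20
  6 left: {1,2,3,4,7,8}→1  {2,3,4,5,7,8}→6  {2,3,4,6,7,8}→6  {3,4,5,6,7,8}→30
  7 left: {0,1,2,3,4,7,8}→1  {1,2,3,4,5,7,8}→7  {1,2,3,4,6,7,8}→7  {2,3,4,5,6,7,8}→42
  placing 0:u first → 56 extensions
  placing 5:e first → 8 extensions
  placing 6:o first → 8 extensions
total linear extensions = 72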